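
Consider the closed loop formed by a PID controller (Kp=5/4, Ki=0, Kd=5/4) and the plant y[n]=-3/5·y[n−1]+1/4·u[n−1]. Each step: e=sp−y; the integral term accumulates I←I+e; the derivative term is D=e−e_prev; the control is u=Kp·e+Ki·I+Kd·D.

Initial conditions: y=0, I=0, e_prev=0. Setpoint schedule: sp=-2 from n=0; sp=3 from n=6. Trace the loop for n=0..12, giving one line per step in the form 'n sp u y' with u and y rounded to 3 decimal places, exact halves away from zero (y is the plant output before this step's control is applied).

0 -2 -5.000 0.000
1 -2 0.625 -1.250
2 -2 -6.328 0.906
3 -2 3.947 -2.126
4 -2 -10.813 2.262
5 -2 10.479 -4.061
6 3 -7.716 5.056
7 3 22.477 -4.963
8 3 -23.946 8.597
9 3 42.358 -11.145
10 3 -53.372 17.276
11 3 84.617 -23.709
12 3 -114.334 35.379

(exact arithmetic carried between steps; '≈' marks a value shown rounded to 6 d.p. or computed from one; I and e_prev carry over from the previous line; the table rounds u and y to 3 d.p., halves away from zero)
n=0: y=0, sp=-2, e=sp−y=-2; I=-2, D=e−e_prev=-2; u=5/4·(-2)+0·(-2)+5/4·(-2)=-5; next y=-3/5·0+1/4·(-5)=-1.25
n=1: y=-1.25, sp=-2, e=sp−y=-0.75; I=-2.75, D=e−e_prev=1.25; u=5/4·(-0.75)+0·(-2.75)+5/4·1.25=0.625; next y=-3/5·(-1.25)+1/4·0.625=0.90625
n=2: y=0.90625, sp=-2, e=sp−y=-2.90625; I=-5.65625, D=e−e_prev=-2.15625; u=5/4·(-2.90625)+0·(-5.65625)+5/4·(-2.15625)=-6.328125; next y=-3/5·0.90625+1/4·(-6.328125)≈-2.125781
n=3: y≈-2.125781, sp=-2, e=sp−y≈0.125781; I≈-5.530469, D=e−e_prev≈3.032031; u=5/4·0.125781+0·(-5.530469)+5/4·3.032031≈3.947266; next y=-3/5·(-2.125781)+1/4·3.947266≈2.262285
n=4: y≈2.262285, sp=-2, e=sp−y≈-4.262285; I≈-9.792754, D=e−e_prev≈-4.388066; u=5/4·(-4.262285)+0·(-9.792754)+5/4·(-4.388066)≈-10.812939; next y=-3/5·2.262285+1/4·(-10.812939)≈-4.060606
n=5: y≈-4.060606, sp=-2, e=sp−y≈2.060606; I≈-7.732148, D=e−e_prev≈6.322891; u=5/4·2.060606+0·(-7.732148)+5/4·6.322891≈10.479371; next y=-3/5·(-4.060606)+1/4·10.479371≈5.056206
n=6: y≈5.056206, sp=3, e=sp−y≈-2.056206; I≈-9.788354, D=e−e_prev≈-4.116812; u=5/4·(-2.056206)+0·(-9.788354)+5/4·(-4.116812)≈-7.716273; next y=-3/5·5.056206+1/4·(-7.716273)≈-4.962792
n=7: y≈-4.962792, sp=3, e=sp−y≈7.962792; I≈-1.825562, D=e−e_prev≈10.018999; u=5/4·7.962792+0·(-1.825562)+5/4·10.018999≈22.477239; next y=-3/5·(-4.962792)+1/4·22.477239≈8.596985
n=8: y≈8.596985, sp=3, e=sp−y≈-5.596985; I≈-7.422547, D=e−e_prev≈-13.559777; u=5/4·(-5.596985)+0·(-7.422547)+5/4·(-13.559777)≈-23.945953; next y=-3/5·8.596985+1/4·(-23.945953)≈-11.144679
n=9: y≈-11.144679, sp=3, e=sp−y≈14.144679; I≈6.722132, D=e−e_prev≈19.741664; u=5/4·14.144679+0·6.722132+5/4·19.741664≈42.357929; next y=-3/5·(-11.144679)+1/4·42.357929≈17.276290
n=10: y≈17.276290, sp=3, e=sp−y≈-14.276290; I≈-7.554158, D=e−e_prev≈-28.420969; u=5/4·(-14.276290)+0·(-7.554158)+5/4·(-28.420969)≈-53.371573; next y=-3/5·17.276290+1/4·(-53.371573)≈-23.708667
n=11: y≈-23.708667, sp=3, e=sp−y≈26.708667; I≈19.154509, D=e−e_prev≈40.984957; u=5/4·26.708667+0·19.154509+5/4·40.984957≈84.617030; next y=-3/5·(-23.708667)+1/4·84.617030≈35.379458
n=12: y≈35.379458, sp=3, e=sp−y≈-32.379458; I≈-13.224948, D=e−e_prev≈-59.088125; u=5/4·(-32.379458)+0·(-13.224948)+5/4·(-59.088125)≈-114.334479; next y=-3/5·35.379458+1/4·(-114.334479)≈-49.811294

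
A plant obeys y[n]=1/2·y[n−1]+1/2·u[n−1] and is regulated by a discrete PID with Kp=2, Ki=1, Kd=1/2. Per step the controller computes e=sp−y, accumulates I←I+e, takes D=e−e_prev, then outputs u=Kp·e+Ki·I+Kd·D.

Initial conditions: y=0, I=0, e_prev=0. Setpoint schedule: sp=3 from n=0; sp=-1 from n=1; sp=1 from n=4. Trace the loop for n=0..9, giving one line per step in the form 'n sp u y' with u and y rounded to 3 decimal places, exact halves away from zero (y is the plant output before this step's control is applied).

0 3 10.500 0.000
1 -1 -20.375 5.250
2 -1 22.844 -7.563
3 -1 -30.211 7.641
4 1 41.990 -11.285
5 1 -49.419 15.353
6 1 62.898 -17.033
7 1 -75.141 22.932
8 1 94.538 -26.105
9 1 -114.000 34.217

(exact arithmetic carried between steps; '≈' marks a value shown rounded to 6 d.p. or computed from one; I and e_prev carry over from the previous line; the table rounds u and y to 3 d.p., halves away from zero)
n=0: y=0, sp=3, e=sp−y=3; I=3, D=e−e_prev=3; u=2·3+1·3+1/2·3=10.5; next y=1/2·0+1/2·10.5=5.25
n=1: y=5.25, sp=-1, e=sp−y=-6.25; I=-3.25, D=e−e_prev=-9.25; u=2·(-6.25)+1·(-3.25)+1/2·(-9.25)=-20.375; next y=1/2·5.25+1/2·(-20.375)=-7.5625
n=2: y=-7.5625, sp=-1, e=sp−y=6.5625; I=3.3125, D=e−e_prev=12.8125; u=2·6.5625+1·3.3125+1/2·12.8125=22.84375; next y=1/2·(-7.5625)+1/2·22.84375=7.640625
n=3: y=7.640625, sp=-1, e=sp−y=-8.640625; I=-5.328125, D=e−e_prev=-15.203125; u=2·(-8.640625)+1·(-5.328125)+1/2·(-15.203125)≈-30.210938; next y=1/2·7.640625+1/2·(-30.210938)≈-11.285156
n=4: y≈-11.285156, sp=1, e=sp−y≈12.285156; I≈6.957031, D=e−e_prev≈20.925781; u=2·12.285156+1·6.957031+1/2·20.925781≈41.990234; next y=1/2·(-11.285156)+1/2·41.990234≈15.352539
n=5: y≈15.352539, sp=1, e=sp−y≈-14.352539; I≈-7.395508, D=e−e_prev≈-26.637695; u=2·(-14.352539)+1·(-7.395508)+1/2·(-26.637695)≈-49.419434; next y=1/2·15.352539+1/2·(-49.419434)≈-17.033447
n=6: y≈-17.033447, sp=1, e=sp−y≈18.033447; I≈10.637939, D=e−e_prev≈32.385986; u=2·18.033447+1·10.637939+1/2·32.385986≈62.897827; next y=1/2·(-17.033447)+1/2·62.897827≈22.932190
n=7: y≈22.932190, sp=1, e=sp−y≈-21.932190; I≈-11.294250, D=e−e_prev≈-39.965637; u=2·(-21.932190)+1·(-11.294250)+1/2·(-39.965637)≈-75.141449; next y=1/2·22.932190+1/2·(-75.141449)≈-26.104630
n=8: y≈-26.104630, sp=1, e=sp−y≈27.104630; I≈15.810379, D=e−e_prev≈49.036819; u=2·27.104630+1·15.810379+1/2·49.036819≈94.538048; next y=1/2·(-26.104630)+1/2·94.538048≈34.216709
n=9: y≈34.216709, sp=1, e=sp−y≈-33.216709; I≈-17.406330, D=e−e_prev≈-60.321339; u=2·(-33.216709)+1·(-17.406330)+1/2·(-60.321339)≈-114.000418; next y=1/2·34.216709+1/2·(-114.000418)≈-39.891854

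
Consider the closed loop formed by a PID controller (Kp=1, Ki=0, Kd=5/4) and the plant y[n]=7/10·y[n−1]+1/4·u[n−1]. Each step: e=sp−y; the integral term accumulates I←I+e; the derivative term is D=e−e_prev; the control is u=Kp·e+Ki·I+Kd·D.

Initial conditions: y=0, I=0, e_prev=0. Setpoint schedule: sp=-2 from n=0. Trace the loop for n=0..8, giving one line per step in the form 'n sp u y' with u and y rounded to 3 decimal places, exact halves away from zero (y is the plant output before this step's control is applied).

0 -2 -4.500 0.000
1 -2 0.531 -1.125
2 -2 -1.933 -0.655
3 -2 -0.700 -0.942
4 -2 -1.300 -0.834
5 -2 -0.997 -0.909
6 -2 -1.144 -0.886
7 -2 -1.069 -0.906
8 -2 -1.104 -0.901

(exact arithmetic carried between steps; '≈' marks a value shown rounded to 6 d.p. or computed from one; I and e_prev carry over from the previous line; the table rounds u and y to 3 d.p., halves away from zero)
n=0: y=0, sp=-2, e=sp−y=-2; I=-2, D=e−e_prev=-2; u=1·(-2)+0·(-2)+5/4·(-2)=-4.5; next y=7/10·0+1/4·(-4.5)=-1.125
n=1: y=-1.125, sp=-2, e=sp−y=-0.875; I=-2.875, D=e−e_prev=1.125; u=1·(-0.875)+0·(-2.875)+5/4·1.125=0.53125; next y=7/10·(-1.125)+1/4·0.53125≈-0.654688
n=2: y≈-0.654688, sp=-2, e=sp−y≈-1.345313; I≈-4.220313, D=e−e_prev≈-0.470313; u=1·(-1.345313)+0·(-4.220313)+5/4·(-0.470313)≈-1.933203; next y=7/10·(-0.654688)+1/4·(-1.933203)≈-0.941582
n=3: y≈-0.941582, sp=-2, e=sp−y≈-1.058418; I≈-5.278730, D=e−e_prev≈0.286895; u=1·(-1.058418)+0·(-5.278730)+5/4·0.286895≈-0.699800; next y=7/10·(-0.941582)+1/4·(-0.699800)≈-0.834057
n=4: y≈-0.834057, sp=-2, e=sp−y≈-1.165943; I≈-6.444673, D=e−e_prev≈-0.107525; u=1·(-1.165943)+0·(-6.444673)+5/4·(-0.107525)≈-1.300348; next y=7/10·(-0.834057)+1/4·(-1.300348)≈-0.908927
n=5: y≈-0.908927, sp=-2, e=sp−y≈-1.091073; I≈-7.535746, D=e−e_prev≈0.074870; u=1·(-1.091073)+0·(-7.535746)+5/4·0.074870≈-0.997485; next y=7/10·(-0.908927)+1/4·(-0.997485)≈-0.885620
n=6: y≈-0.885620, sp=-2, e=sp−y≈-1.114380; I≈-8.650125, D=e−e_prev≈-0.023307; u=1·(-1.114380)+0·(-8.650125)+5/4·(-0.023307)≈-1.143513; next y=7/10·(-0.885620)+1/4·(-1.143513)≈-0.905813
n=7: y≈-0.905813, sp=-2, e=sp−y≈-1.094187; I≈-9.744313, D=e−e_prev≈0.020192; u=1·(-1.094187)+0·(-9.744313)+5/4·0.020192≈-1.068947; next y=7/10·(-0.905813)+1/4·(-1.068947)≈-0.901306
n=8: y≈-0.901306, sp=-2, e=sp−y≈-1.098694; I≈-10.843007, D=e−e_prev≈-0.004507; u=1·(-1.098694)+0·(-10.843007)+5/4·(-0.004507)≈-1.104328; next y=7/10·(-0.901306)+1/4·(-1.104328)≈-0.906996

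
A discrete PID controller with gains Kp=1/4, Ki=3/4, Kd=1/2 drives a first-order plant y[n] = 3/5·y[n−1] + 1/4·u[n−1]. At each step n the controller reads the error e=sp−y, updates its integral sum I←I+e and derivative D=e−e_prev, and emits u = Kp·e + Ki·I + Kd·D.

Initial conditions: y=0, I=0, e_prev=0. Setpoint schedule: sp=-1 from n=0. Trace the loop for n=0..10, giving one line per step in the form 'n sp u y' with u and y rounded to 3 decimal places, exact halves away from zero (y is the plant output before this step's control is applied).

0 -1 -1.500 0.000
1 -1 -1.188 -0.375
2 -1 -1.623 -0.522
3 -1 -1.760 -0.719
4 -1 -1.841 -0.871
5 -1 -1.846 -0.983
6 -1 -1.812 -1.051
7 -1 -1.759 -1.084
8 -1 -1.703 -1.090
9 -1 -1.654 -1.080
10 -1 -1.617 -1.061

(exact arithmetic carried between steps; '≈' marks a value shown rounded to 6 d.p. or computed from one; I and e_prev carry over from the previous line; the table rounds u and y to 3 d.p., halves away from zero)
n=0: y=0, sp=-1, e=sp−y=-1; I=-1, D=e−e_prev=-1; u=1/4·(-1)+3/4·(-1)+1/2·(-1)=-1.5; next y=3/5·0+1/4·(-1.5)=-0.375
n=1: y=-0.375, sp=-1, e=sp−y=-0.625; I=-1.625, D=e−e_prev=0.375; u=1/4·(-0.625)+3/4·(-1.625)+1/2·0.375=-1.1875; next y=3/5·(-0.375)+1/4·(-1.1875)=-0.521875
n=2: y=-0.521875, sp=-1, e=sp−y=-0.478125; I=-2.103125, D=e−e_prev=0.146875; u=1/4·(-0.478125)+3/4·(-2.103125)+1/2·0.146875≈-1.623438; next y=3/5·(-0.521875)+1/4·(-1.623438)≈-0.718984
n=3: y≈-0.718984, sp=-1, e=sp−y≈-0.281016; I≈-2.384141, D=e−e_prev≈0.197109; u=1/4·(-0.281016)+3/4·(-2.384141)+1/2·0.197109≈-1.759805; next y=3/5·(-0.718984)+1/4·(-1.759805)≈-0.871342
n=4: y≈-0.871342, sp=-1, e=sp−y≈-0.128658; I≈-2.512799, D=e−e_prev≈0.152357; u=1/4·(-0.128658)+3/4·(-2.512799)+1/2·0.152357≈-1.840585; next y=3/5·(-0.871342)+1/4·(-1.840585)≈-0.982951
n=5: y≈-0.982951, sp=-1, e=sp−y≈-0.017049; I≈-2.529848, D=e−e_prev≈0.111610; u=1/4·(-0.017049)+3/4·(-2.529848)+1/2·0.111610≈-1.845843; next y=3/5·(-0.982951)+1/4·(-1.845843)≈-1.051232
n=6: y≈-1.051232, sp=-1, e=sp−y≈0.051232; I≈-2.478616, D=e−e_prev≈0.068280; u=1/4·0.051232+3/4·(-2.478616)+1/2·0.068280≈-1.812014; next y=3/5·(-1.051232)+1/4·(-1.812014)≈-1.083742
n=7: y≈-1.083742, sp=-1, e=sp−y≈0.083742; I≈-2.394874, D=e−e_prev≈0.032511; u=1/4·0.083742+3/4·(-2.394874)+1/2·0.032511≈-1.758964; next y=3/5·(-1.083742)+1/4·(-1.758964)≈-1.089986
n=8: y≈-1.089986, sp=-1, e=sp−y≈0.089986; I≈-2.304887, D=e−e_prev≈0.006244; u=1/4·0.089986+3/4·(-2.304887)+1/2·0.006244≈-1.703047; next y=3/5·(-1.089986)+1/4·(-1.703047)≈-1.079754
n=9: y≈-1.079754, sp=-1, e=sp−y≈0.079754; I≈-2.225134, D=e−e_prev≈-0.010233; u=1/4·0.079754+3/4·(-2.225134)+1/2·(-0.010233)≈-1.654028; next y=3/5·(-1.079754)+1/4·(-1.654028)≈-1.061359
n=10: y≈-1.061359, sp=-1, e=sp−y≈0.061359; I≈-2.163774, D=e−e_prev≈-0.018394; u=1/4·0.061359+3/4·(-2.163774)+1/2·(-0.018394)≈-1.616688; next y=3/5·(-1.061359)+1/4·(-1.616688)≈-1.040988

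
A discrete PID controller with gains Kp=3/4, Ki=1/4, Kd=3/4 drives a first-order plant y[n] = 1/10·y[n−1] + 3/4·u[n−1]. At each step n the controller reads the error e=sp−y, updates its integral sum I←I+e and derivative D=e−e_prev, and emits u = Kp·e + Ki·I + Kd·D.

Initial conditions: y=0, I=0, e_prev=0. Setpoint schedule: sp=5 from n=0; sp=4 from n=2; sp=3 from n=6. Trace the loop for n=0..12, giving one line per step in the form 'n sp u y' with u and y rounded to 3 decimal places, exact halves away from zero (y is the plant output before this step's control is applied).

0 5 8.750 0.000
1 5 -5.234 6.563
2 4 14.753 -3.270
3 4 -14.566 10.738
4 4 30.285 -9.851
5 4 -36.958 21.729
6 3 63.275 -25.546
7 3 -87.577 44.901
8 3 140.448 -61.193
9 3 -203.791 99.217
10 3 316.204 -142.922
11 3 -469.039 222.861
12 3 716.952 -329.493

(exact arithmetic carried between steps; '≈' marks a value shown rounded to 6 d.p. or computed from one; I and e_prev carry over from the previous line; the table rounds u and y to 3 d.p., halves away from zero)
n=0: y=0, sp=5, e=sp−y=5; I=5, D=e−e_prev=5; u=3/4·5+1/4·5+3/4·5=8.75; next y=1/10·0+3/4·8.75=6.5625
n=1: y=6.5625, sp=5, e=sp−y=-1.5625; I=3.4375, D=e−e_prev=-6.5625; u=3/4·(-1.5625)+1/4·3.4375+3/4·(-6.5625)=-5.234375; next y=1/10·6.5625+3/4·(-5.234375)≈-3.269531
n=2: y≈-3.269531, sp=4, e=sp−y≈7.269531; I≈10.707031, D=e−e_prev≈8.832031; u=3/4·7.269531+1/4·10.707031+3/4·8.832031≈14.752930; next y=1/10·(-3.269531)+3/4·14.752930≈10.737744
n=3: y≈10.737744, sp=4, e=sp−y≈-6.737744; I≈3.969287, D=e−e_prev≈-14.007275; u=3/4·(-6.737744)+1/4·3.969287+3/4·(-14.007275)≈-14.566443; next y=1/10·10.737744+3/4·(-14.566443)≈-9.851058
n=4: y≈-9.851058, sp=4, e=sp−y≈13.851058; I≈17.820345, D=e−e_prev≈20.588802; u=3/4·13.851058+1/4·17.820345+3/4·20.588802≈30.284981; next y=1/10·(-9.851058)+3/4·30.284981≈21.728630
n=5: y≈21.728630, sp=4, e=sp−y≈-17.728630; I≈0.091715, D=e−e_prev≈-31.579688; u=3/4·(-17.728630)+1/4·0.091715+3/4·(-31.579688)≈-36.958309; next y=1/10·21.728630+3/4·(-36.958309)≈-25.545869
n=6: y≈-25.545869, sp=3, e=sp−y≈28.545869; I≈28.637584, D=e−e_prev≈46.274499; u=3/4·28.545869+1/4·28.637584+3/4·46.274499≈63.274672; next y=1/10·(-25.545869)+3/4·63.274672≈44.901417
n=7: y≈44.901417, sp=3, e=sp−y≈-41.901417; I≈-13.263833, D=e−e_prev≈-70.447286; u=3/4·(-41.901417)+1/4·(-13.263833)+3/4·(-70.447286)≈-87.577486; next y=1/10·44.901417+3/4·(-87.577486)≈-61.192973
n=8: y≈-61.192973, sp=3, e=sp−y≈64.192973; I≈50.929140, D=e−e_prev≈106.094390; u=3/4·64.192973+1/4·50.929140+3/4·106.094390≈140.447807; next y=1/10·(-61.192973)+3/4·140.447807≈99.216558
n=9: y≈99.216558, sp=3, e=sp−y≈-96.216558; I≈-45.287418, D=e−e_prev≈-160.409530; u=3/4·(-96.216558)+1/4·(-45.287418)+3/4·(-160.409530)≈-203.791421; next y=1/10·99.216558+3/4·(-203.791421)≈-142.921910
n=10: y≈-142.921910, sp=3, e=sp−y≈145.921910; I≈100.634492, D=e−e_prev≈242.138468; u=3/4·145.921910+1/4·100.634492+3/4·242.138468≈316.203906; next y=1/10·(-142.921910)+3/4·316.203906≈222.860738
n=11: y≈222.860738, sp=3, e=sp−y≈-219.860738; I≈-119.226247, D=e−e_prev≈-365.782648; u=3/4·(-219.860738)+1/4·(-119.226247)+3/4·(-365.782648)≈-469.039102; next y=1/10·222.860738+3/4·(-469.039102)≈-329.493253
n=12: y≈-329.493253, sp=3, e=sp−y≈332.493253; I≈213.267006, D=e−e_prev≈552.353991; u=3/4·332.493253+1/4·213.267006+3/4·552.353991≈716.952184; next y=1/10·(-329.493253)+3/4·716.952184≈504.764813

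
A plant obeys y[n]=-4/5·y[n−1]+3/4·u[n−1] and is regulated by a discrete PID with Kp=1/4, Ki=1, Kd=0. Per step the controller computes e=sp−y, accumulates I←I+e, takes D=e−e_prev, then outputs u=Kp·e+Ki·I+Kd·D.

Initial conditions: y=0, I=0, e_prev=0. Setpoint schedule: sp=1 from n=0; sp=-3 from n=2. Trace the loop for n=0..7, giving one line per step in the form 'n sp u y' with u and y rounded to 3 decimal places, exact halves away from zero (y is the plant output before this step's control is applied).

0 1 1.250 0.000
1 1 1.078 0.938
2 -3 -2.761 0.059
3 -3 -3.099 -2.117
4 -3 -5.840 -0.631
5 -3 -4.153 -3.876
6 -3 -8.105 -0.014
7 -3 -3.524 -6.067

(exact arithmetic carried between steps; '≈' marks a value shown rounded to 6 d.p. or computed from one; I and e_prev carry over from the previous line; the table rounds u and y to 3 d.p., halves away from zero)
n=0: y=0, sp=1, e=sp−y=1; I=1, D=e−e_prev=1; u=1/4·1+1·1+0·1=1.25; next y=-4/5·0+3/4·1.25=0.9375
n=1: y=0.9375, sp=1, e=sp−y=0.0625; I=1.0625, D=e−e_prev=-0.9375; u=1/4·0.0625+1·1.0625+0·(-0.9375)=1.078125; next y=-4/5·0.9375+3/4·1.078125≈0.058594
n=2: y≈0.058594, sp=-3, e=sp−y≈-3.058594; I≈-1.996094, D=e−e_prev≈-3.121094; u=1/4·(-3.058594)+1·(-1.996094)+0·(-3.121094)≈-2.760742; next y=-4/5·0.058594+3/4·(-2.760742)≈-2.117432
n=3: y≈-2.117432, sp=-3, e=sp−y≈-0.882568; I≈-2.878662, D=e−e_prev≈2.176025; u=1/4·(-0.882568)+1·(-2.878662)+0·2.176025≈-3.099304; next y=-4/5·(-2.117432)+3/4·(-3.099304)≈-0.630533
n=4: y≈-0.630533, sp=-3, e=sp−y≈-2.369467; I≈-5.248129, D=e−e_prev≈-1.486899; u=1/4·(-2.369467)+1·(-5.248129)+0·(-1.486899)≈-5.840496; next y=-4/5·(-0.630533)+3/4·(-5.840496)≈-3.875946
n=5: y≈-3.875946, sp=-3, e=sp−y≈0.875946; I≈-4.372183, D=e−e_prev≈3.245413; u=1/4·0.875946+1·(-4.372183)+0·3.245413≈-4.153197; next y=-4/5·(-3.875946)+3/4·(-4.153197)≈-0.014141
n=6: y≈-0.014141, sp=-3, e=sp−y≈-2.985859; I≈-7.358042, D=e−e_prev≈-3.861805; u=1/4·(-2.985859)+1·(-7.358042)+0·(-3.861805)≈-8.104507; next y=-4/5·(-0.014141)+3/4·(-8.104507)≈-6.067067
n=7: y≈-6.067067, sp=-3, e=sp−y≈3.067067; I≈-4.290975, D=e−e_prev≈6.052926; u=1/4·3.067067+1·(-4.290975)+0·6.052926≈-3.524208; next y=-4/5·(-6.067067)+3/4·(-3.524208)≈2.210498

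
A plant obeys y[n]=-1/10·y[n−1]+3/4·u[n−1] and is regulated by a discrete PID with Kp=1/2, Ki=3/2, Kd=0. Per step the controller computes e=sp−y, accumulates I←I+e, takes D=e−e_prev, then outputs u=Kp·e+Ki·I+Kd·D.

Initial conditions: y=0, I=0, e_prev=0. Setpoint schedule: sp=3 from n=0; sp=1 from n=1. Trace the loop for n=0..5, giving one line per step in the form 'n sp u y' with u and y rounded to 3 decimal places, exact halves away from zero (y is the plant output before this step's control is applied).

0 3 6.000 0.000
1 1 -2.500 4.500
2 1 5.900 -2.325
3 1 -3.078 4.658
4 1 6.299 -2.774
5 1 -3.591 5.002

(exact arithmetic carried between steps; '≈' marks a value shown rounded to 6 d.p. or computed from one; I and e_prev carry over from the previous line; the table rounds u and y to 3 d.p., halves away from zero)
n=0: y=0, sp=3, e=sp−y=3; I=3, D=e−e_prev=3; u=1/2·3+3/2·3+0·3=6; next y=-1/10·0+3/4·6=4.5
n=1: y=4.5, sp=1, e=sp−y=-3.5; I=-0.5, D=e−e_prev=-6.5; u=1/2·(-3.5)+3/2·(-0.5)+0·(-6.5)=-2.5; next y=-1/10·4.5+3/4·(-2.5)=-2.325
n=2: y=-2.325, sp=1, e=sp−y=3.325; I=2.825, D=e−e_prev=6.825; u=1/2·3.325+3/2·2.825+0·6.825=5.9; next y=-1/10·(-2.325)+3/4·5.9=4.6575
n=3: y=4.6575, sp=1, e=sp−y=-3.6575; I=-0.8325, D=e−e_prev=-6.9825; u=1/2·(-3.6575)+3/2·(-0.8325)+0·(-6.9825)=-3.0775; next y=-1/10·4.6575+3/4·(-3.0775)=-2.773875
n=4: y=-2.773875, sp=1, e=sp−y=3.773875; I=2.941375, D=e−e_prev=7.431375; u=1/2·3.773875+3/2·2.941375+0·7.431375=6.299; next y=-1/10·(-2.773875)+3/4·6.299≈5.001638
n=5: y≈5.001638, sp=1, e=sp−y≈-4.001638; I≈-1.060263, D=e−e_prev≈-7.775513; u=1/2·(-4.001638)+3/2·(-1.060263)+0·(-7.775513)≈-3.591213; next y=-1/10·5.001638+3/4·(-3.591213)≈-3.193573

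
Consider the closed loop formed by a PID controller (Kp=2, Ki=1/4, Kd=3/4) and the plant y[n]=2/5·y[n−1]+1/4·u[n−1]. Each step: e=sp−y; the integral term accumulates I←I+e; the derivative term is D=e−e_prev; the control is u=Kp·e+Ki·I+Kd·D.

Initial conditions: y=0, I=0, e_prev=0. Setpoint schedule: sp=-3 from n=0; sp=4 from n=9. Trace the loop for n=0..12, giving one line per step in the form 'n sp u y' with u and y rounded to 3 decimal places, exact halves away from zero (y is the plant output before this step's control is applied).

(exact arithmetic carried between steps; '≈' marks a value shown rounded to 6 d.p. or computed from one; I and e_prev carry over from the previous line; the table rounds u and y to 3 d.p., halves away from zero)
n=0: y=0, sp=-3, e=sp−y=-3; I=-3, D=e−e_prev=-3; u=2·(-3)+1/4·(-3)+3/4·(-3)=-9; next y=2/5·0+1/4·(-9)=-2.25
n=1: y=-2.25, sp=-3, e=sp−y=-0.75; I=-3.75, D=e−e_prev=2.25; u=2·(-0.75)+1/4·(-3.75)+3/4·2.25=-0.75; next y=2/5·(-2.25)+1/4·(-0.75)=-1.0875
n=2: y=-1.0875, sp=-3, e=sp−y=-1.9125; I=-5.6625, D=e−e_prev=-1.1625; u=2·(-1.9125)+1/4·(-5.6625)+3/4·(-1.1625)=-6.1125; next y=2/5·(-1.0875)+1/4·(-6.1125)=-1.963125
n=3: y=-1.963125, sp=-3, e=sp−y=-1.036875; I=-6.699375, D=e−e_prev=0.875625; u=2·(-1.036875)+1/4·(-6.699375)+3/4·0.875625=-3.091875; next y=2/5·(-1.963125)+1/4·(-3.091875)≈-1.558219
n=4: y≈-1.558219, sp=-3, e=sp−y≈-1.441781; I≈-8.141156, D=e−e_prev≈-0.404906; u=2·(-1.441781)+1/4·(-8.141156)+3/4·(-0.404906)≈-5.222531; next y=2/5·(-1.558219)+1/4·(-5.222531)≈-1.928920
n=5: y≈-1.928920, sp=-3, e=sp−y≈-1.071080; I≈-9.212236, D=e−e_prev≈0.370702; u=2·(-1.071080)+1/4·(-9.212236)+3/4·0.370702≈-4.167192; next y=2/5·(-1.928920)+1/4·(-4.167192)≈-1.813366
n=6: y≈-1.813366, sp=-3, e=sp−y≈-1.186634; I≈-10.398870, D=e−e_prev≈-0.115554; u=2·(-1.186634)+1/4·(-10.398870)+3/4·(-0.115554)≈-5.059651; next y=2/5·(-1.813366)+1/4·(-5.059651)≈-1.990259
n=7: y≈-1.990259, sp=-3, e=sp−y≈-1.009741; I≈-11.408611, D=e−e_prev≈0.176893; u=2·(-1.009741)+1/4·(-11.408611)+3/4·0.176893≈-4.738965; next y=2/5·(-1.990259)+1/4·(-4.738965)≈-1.980845
n=8: y≈-1.980845, sp=-3, e=sp−y≈-1.019155; I≈-12.427766, D=e−e_prev≈-0.009414; u=2·(-1.019155)+1/4·(-12.427766)+3/4·(-0.009414)≈-5.152313; next y=2/5·(-1.980845)+1/4·(-5.152313)≈-2.080416
n=9: y≈-2.080416, sp=4, e=sp−y≈6.080416; I≈-6.347350, D=e−e_prev≈7.099571; u=2·6.080416+1/4·(-6.347350)+3/4·7.099571≈15.898673; next y=2/5·(-2.080416)+1/4·15.898673≈3.142502
n=10: y≈3.142502, sp=4, e=sp−y≈0.857498; I≈-5.489852, D=e−e_prev≈-5.222918; u=2·0.857498+1/4·(-5.489852)+3/4·(-5.222918)≈-3.574655; next y=2/5·3.142502+1/4·(-3.574655)≈0.363337
n=11: y≈0.363337, sp=4, e=sp−y≈3.636663; I≈-1.853189, D=e−e_prev≈2.779165; u=2·3.636663+1/4·(-1.853189)+3/4·2.779165≈8.894403; next y=2/5·0.363337+1/4·8.894403≈2.368935
n=12: y≈2.368935, sp=4, e=sp−y≈1.631065; I≈-0.222124, D=e−e_prev≈-2.005598; u=2·1.631065+1/4·(-0.222124)+3/4·(-2.005598)≈1.702399; next y=2/5·2.368935+1/4·1.702399≈1.373174

0 -3 -9.000 0.000
1 -3 -0.750 -2.250
2 -3 -6.113 -1.088
3 -3 -3.092 -1.963
4 -3 -5.223 -1.558
5 -3 -4.167 -1.929
6 -3 -5.060 -1.813
7 -3 -4.739 -1.990
8 -3 -5.152 -1.981
9 4 15.899 -2.080
10 4 -3.575 3.143
11 4 8.894 0.363
12 4 1.702 2.369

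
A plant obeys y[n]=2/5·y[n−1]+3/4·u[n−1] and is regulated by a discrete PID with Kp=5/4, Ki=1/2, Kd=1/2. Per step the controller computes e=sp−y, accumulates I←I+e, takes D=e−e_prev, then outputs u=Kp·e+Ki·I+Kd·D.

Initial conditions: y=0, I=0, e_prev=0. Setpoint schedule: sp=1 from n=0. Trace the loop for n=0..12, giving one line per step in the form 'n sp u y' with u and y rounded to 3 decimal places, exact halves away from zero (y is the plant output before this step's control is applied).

0 1 2.250 0.000
1 1 -1.547 1.688
2 1 3.842 -0.485
3 1 -3.640 2.687
4 1 6.873 -1.655
5 1 -7.803 4.492
6 1 12.757 -4.055
7 1 -15.991 7.945
8 1 24.248 -8.815
9 1 -32.043 14.660
10 1 46.728 -18.168
11 1 -63.482 27.778
12 1 90.729 -36.500

(exact arithmetic carried between steps; '≈' marks a value shown rounded to 6 d.p. or computed from one; I and e_prev carry over from the previous line; the table rounds u and y to 3 d.p., halves away from zero)
n=0: y=0, sp=1, e=sp−y=1; I=1, D=e−e_prev=1; u=5/4·1+1/2·1+1/2·1=2.25; next y=2/5·0+3/4·2.25=1.6875
n=1: y=1.6875, sp=1, e=sp−y=-0.6875; I=0.3125, D=e−e_prev=-1.6875; u=5/4·(-0.6875)+1/2·0.3125+1/2·(-1.6875)=-1.546875; next y=2/5·1.6875+3/4·(-1.546875)≈-0.485156
n=2: y≈-0.485156, sp=1, e=sp−y≈1.485156; I≈1.797656, D=e−e_prev≈2.172656; u=5/4·1.485156+1/2·1.797656+1/2·2.172656≈3.841602; next y=2/5·(-0.485156)+3/4·3.841602≈2.687139
n=3: y≈2.687139, sp=1, e=sp−y≈-1.687139; I≈0.110518, D=e−e_prev≈-3.172295; u=5/4·(-1.687139)+1/2·0.110518+1/2·(-3.172295)≈-3.639812; next y=2/5·2.687139+3/4·(-3.639812)≈-1.655004
n=4: y≈-1.655004, sp=1, e=sp−y≈2.655004; I≈2.765521, D=e−e_prev≈4.342142; u=5/4·2.655004+1/2·2.765521+1/2·4.342142≈6.872586; next y=2/5·(-1.655004)+3/4·6.872586≈4.492438
n=5: y≈4.492438, sp=1, e=sp−y≈-3.492438; I≈-0.726917, D=e−e_prev≈-6.147442; u=5/4·(-3.492438)+1/2·(-0.726917)+1/2·(-6.147442)≈-7.802727; next y=2/5·4.492438+3/4·(-7.802727)≈-4.055070
n=6: y≈-4.055070, sp=1, e=sp−y≈5.055070; I≈4.328153, D=e−e_prev≈8.547508; u=5/4·5.055070+1/2·4.328153+1/2·8.547508≈12.756668; next y=2/5·(-4.055070)+3/4·12.756668≈7.945473
n=7: y≈7.945473, sp=1, e=sp−y≈-6.945473; I≈-2.617320, D=e−e_prev≈-12.000543; u=5/4·(-6.945473)+1/2·(-2.617320)+1/2·(-12.000543)≈-15.990773; next y=2/5·7.945473+3/4·(-15.990773)≈-8.814890
n=8: y≈-8.814890, sp=1, e=sp−y≈9.814890; I≈7.197570, D=e−e_prev≈16.760364; u=5/4·9.814890+1/2·7.197570+1/2·16.760364≈24.247580; next y=2/5·(-8.814890)+3/4·24.247580≈14.659729
n=9: y≈14.659729, sp=1, e=sp−y≈-13.659729; I≈-6.462158, D=e−e_prev≈-23.474619; u=5/4·(-13.659729)+1/2·(-6.462158)+1/2·(-23.474619)≈-32.043050; next y=2/5·14.659729+3/4·(-32.043050)≈-18.168396
n=10: y≈-18.168396, sp=1, e=sp−y≈19.168396; I≈12.706237, D=e−e_prev≈32.828125; u=5/4·19.168396+1/2·12.706237+1/2·32.828125≈46.727676; next y=2/5·(-18.168396)+3/4·46.727676≈27.778399
n=11: y≈27.778399, sp=1, e=sp−y≈-26.778399; I≈-14.072161, D=e−e_prev≈-45.946795; u=5/4·(-26.778399)+1/2·(-14.072161)+1/2·(-45.946795)≈-63.482476; next y=2/5·27.778399+3/4·(-63.482476)≈-36.500498
n=12: y≈-36.500498, sp=1, e=sp−y≈37.500498; I≈23.428337, D=e−e_prev≈64.278896; u=5/4·37.500498+1/2·23.428337+1/2·64.278896≈90.729239; next y=2/5·(-36.500498)+3/4·90.729239≈53.446730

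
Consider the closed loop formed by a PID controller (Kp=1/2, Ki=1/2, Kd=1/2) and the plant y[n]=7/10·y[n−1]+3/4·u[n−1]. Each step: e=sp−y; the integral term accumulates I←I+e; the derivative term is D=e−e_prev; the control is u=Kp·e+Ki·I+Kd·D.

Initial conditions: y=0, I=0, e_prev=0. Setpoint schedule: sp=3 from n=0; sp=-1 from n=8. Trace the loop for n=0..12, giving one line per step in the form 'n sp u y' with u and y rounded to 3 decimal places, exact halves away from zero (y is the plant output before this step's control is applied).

0 3 4.500 0.000
1 3 -0.563 3.375
2 3 3.089 1.941
3 3 0.300 3.675
4 3 2.146 2.797
5 3 0.653 3.568
6 3 1.625 2.987
7 3 0.857 3.310
8 -1 -4.611 2.960
9 -1 1.753 -1.387
10 -1 -2.823 0.344
11 -1 0.701 -1.876
12 -1 -1.604 -0.787

(exact arithmetic carried between steps; '≈' marks a value shown rounded to 6 d.p. or computed from one; I and e_prev carry over from the previous line; the table rounds u and y to 3 d.p., halves away from zero)
n=0: y=0, sp=3, e=sp−y=3; I=3, D=e−e_prev=3; u=1/2·3+1/2·3+1/2·3=4.5; next y=7/10·0+3/4·4.5=3.375
n=1: y=3.375, sp=3, e=sp−y=-0.375; I=2.625, D=e−e_prev=-3.375; u=1/2·(-0.375)+1/2·2.625+1/2·(-3.375)=-0.5625; next y=7/10·3.375+3/4·(-0.5625)=1.940625
n=2: y=1.940625, sp=3, e=sp−y=1.059375; I=3.684375, D=e−e_prev=1.434375; u=1/2·1.059375+1/2·3.684375+1/2·1.434375≈3.089063; next y=7/10·1.940625+3/4·3.089063≈3.675234
n=3: y≈3.675234, sp=3, e=sp−y≈-0.675234; I≈3.009141, D=e−e_prev≈-1.734609; u=1/2·(-0.675234)+1/2·3.009141+1/2·(-1.734609)≈0.299648; next y=7/10·3.675234+3/4·0.299648≈2.797400
n=4: y≈2.797400, sp=3, e=sp−y≈0.202600; I≈3.211740, D=e−e_prev≈0.877834; u=1/2·0.202600+1/2·3.211740+1/2·0.877834≈2.146087; next y=7/10·2.797400+3/4·2.146087≈3.567745
n=5: y≈3.567745, sp=3, e=sp−y≈-0.567745; I≈2.643995, D=e−e_prev≈-0.770345; u=1/2·(-0.567745)+1/2·2.643995+1/2·(-0.770345)≈0.652952; next y=7/10·3.567745+3/4·0.652952≈2.987136
n=6: y≈2.987136, sp=3, e=sp−y≈0.012864; I≈2.656859, D=e−e_prev≈0.580610; u=1/2·0.012864+1/2·2.656859+1/2·0.580610≈1.625166; next y=7/10·2.987136+3/4·1.625166≈3.309870
n=7: y≈3.309870, sp=3, e=sp−y≈-0.309870; I≈2.346989, D=e−e_prev≈-0.322734; u=1/2·(-0.309870)+1/2·2.346989+1/2·(-0.322734)≈0.857193; next y=7/10·3.309870+3/4·0.857193≈2.959803
n=8: y≈2.959803, sp=-1, e=sp−y≈-3.959803; I≈-1.612814, D=e−e_prev≈-3.649934; u=1/2·(-3.959803)+1/2·(-1.612814)+1/2·(-3.649934)≈-4.611276; next y=7/10·2.959803+3/4·(-4.611276)≈-1.386594
n=9: y≈-1.386594, sp=-1, e=sp−y≈0.386594; I≈-1.226220, D=e−e_prev≈4.346398; u=1/2·0.386594+1/2·(-1.226220)+1/2·4.346398≈1.753386; next y=7/10·(-1.386594)+3/4·1.753386≈0.344423
n=10: y≈0.344423, sp=-1, e=sp−y≈-1.344423; I≈-2.570643, D=e−e_prev≈-1.731018; u=1/2·(-1.344423)+1/2·(-2.570643)+1/2·(-1.731018)≈-2.823042; next y=7/10·0.344423+3/4·(-2.823042)≈-1.876185
n=11: y≈-1.876185, sp=-1, e=sp−y≈0.876185; I≈-1.694458, D=e−e_prev≈2.220609; u=1/2·0.876185+1/2·(-1.694458)+1/2·2.220609≈0.701168; next y=7/10·(-1.876185)+3/4·0.701168≈-0.787454
n=12: y≈-0.787454, sp=-1, e=sp−y≈-0.212546; I≈-1.907004, D=e−e_prev≈-1.088732; u=1/2·(-0.212546)+1/2·(-1.907004)+1/2·(-1.088732)≈-1.604141; next y=7/10·(-0.787454)+3/4·(-1.604141)≈-1.754323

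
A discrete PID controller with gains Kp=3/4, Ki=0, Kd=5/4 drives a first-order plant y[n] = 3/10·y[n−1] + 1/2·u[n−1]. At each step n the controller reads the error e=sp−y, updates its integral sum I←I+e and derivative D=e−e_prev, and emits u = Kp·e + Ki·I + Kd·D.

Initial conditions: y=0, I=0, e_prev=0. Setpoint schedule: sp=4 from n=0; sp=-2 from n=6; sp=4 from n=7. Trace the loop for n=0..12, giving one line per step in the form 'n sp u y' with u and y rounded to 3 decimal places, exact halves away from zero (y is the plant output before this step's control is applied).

(exact arithmetic carried between steps; '≈' marks a value shown rounded to 6 d.p. or computed from one; I and e_prev carry over from the previous line; the table rounds u and y to 3 d.p., halves away from zero)
n=0: y=0, sp=4, e=sp−y=4; I=4, D=e−e_prev=4; u=3/4·4+0·4+5/4·4=8; next y=3/10·0+1/2·8=4
n=1: y=4, sp=4, e=sp−y=0; I=4, D=e−e_prev=-4; u=3/4·0+0·4+5/4·(-4)=-5; next y=3/10·4+1/2·(-5)=-1.3
n=2: y=-1.3, sp=4, e=sp−y=5.3; I=9.3, D=e−e_prev=5.3; u=3/4·5.3+0·9.3+5/4·5.3=10.6; next y=3/10·(-1.3)+1/2·10.6=4.91
n=3: y=4.91, sp=4, e=sp−y=-0.91; I=8.39, D=e−e_prev=-6.21; u=3/4·(-0.91)+0·8.39+5/4·(-6.21)=-8.445; next y=3/10·4.91+1/2·(-8.445)=-2.7495
n=4: y=-2.7495, sp=4, e=sp−y=6.7495; I=15.1395, D=e−e_prev=7.6595; u=3/4·6.7495+0·15.1395+5/4·7.6595=14.6365; next y=3/10·(-2.7495)+1/2·14.6365=6.4934
n=5: y=6.4934, sp=4, e=sp−y=-2.4934; I=12.6461, D=e−e_prev=-9.2429; u=3/4·(-2.4934)+0·12.6461+5/4·(-9.2429)=-13.423675; next y=3/10·6.4934+1/2·(-13.423675)≈-4.763818
n=6: y≈-4.763818, sp=-2, e=sp−y≈2.763818; I≈15.409918, D=e−e_prev≈5.257218; u=3/4·2.763818+0·15.409918+5/4·5.257218≈8.644385; next y=3/10·(-4.763818)+1/2·8.644385≈2.893047
n=7: y≈2.893047, sp=4, e=sp−y≈1.106953; I≈16.516870, D=e−e_prev≈-1.656865; u=3/4·1.106953+0·16.516870+5/4·(-1.656865)≈-1.240866; next y=3/10·2.893047+1/2·(-1.240866)≈0.247481
n=8: y≈0.247481, sp=4, e=sp−y≈3.752519; I≈20.269389, D=e−e_prev≈2.645566; u=3/4·3.752519+0·20.269389+5/4·2.645566≈6.121347; next y=3/10·0.247481+1/2·6.121347≈3.134918
n=9: y≈3.134918, sp=4, e=sp−y≈0.865082; I≈21.134471, D=e−e_prev≈-2.887437; u=3/4·0.865082+0·21.134471+5/4·(-2.887437)≈-2.960484; next y=3/10·3.134918+1/2·(-2.960484)≈-0.539767
n=10: y≈-0.539767, sp=4, e=sp−y≈4.539767; I≈25.674238, D=e−e_prev≈3.674685; u=3/4·4.539767+0·25.674238+5/4·3.674685≈7.998181; next y=3/10·(-0.539767)+1/2·7.998181≈3.837160
n=11: y≈3.837160, sp=4, e=sp−y≈0.162840; I≈25.837078, D=e−e_prev≈-4.376927; u=3/4·0.162840+0·25.837078+5/4·(-4.376927)≈-5.349030; next y=3/10·3.837160+1/2·(-5.349030)≈-1.523367
n=12: y≈-1.523367, sp=4, e=sp−y≈5.523367; I≈31.360444, D=e−e_prev≈5.360527; u=3/4·5.523367+0·31.360444+5/4·5.360527≈10.843184; next y=3/10·(-1.523367)+1/2·10.843184≈4.964582

0 4 8.000 0.000
1 4 -5.000 4.000
2 4 10.600 -1.300
3 4 -8.445 4.910
4 4 14.637 -2.750
5 4 -13.424 6.493
6 -2 8.644 -4.764
7 4 -1.241 2.893
8 4 6.121 0.247
9 4 -2.960 3.135
10 4 7.998 -0.540
11 4 -5.349 3.837
12 4 10.843 -1.523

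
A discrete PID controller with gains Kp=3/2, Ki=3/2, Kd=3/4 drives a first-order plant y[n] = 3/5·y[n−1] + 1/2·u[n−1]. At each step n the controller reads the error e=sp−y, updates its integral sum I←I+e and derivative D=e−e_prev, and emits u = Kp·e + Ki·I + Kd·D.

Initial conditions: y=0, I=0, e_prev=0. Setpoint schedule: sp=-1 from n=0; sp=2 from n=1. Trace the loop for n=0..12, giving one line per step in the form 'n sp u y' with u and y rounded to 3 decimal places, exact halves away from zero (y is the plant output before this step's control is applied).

(exact arithmetic carried between steps; '≈' marks a value shown rounded to 6 d.p. or computed from one; I and e_prev carry over from the previous line; the table rounds u and y to 3 d.p., halves away from zero)
n=0: y=0, sp=-1, e=sp−y=-1; I=-1, D=e−e_prev=-1; u=3/2·(-1)+3/2·(-1)+3/4·(-1)=-3.75; next y=3/5·0+1/2·(-3.75)=-1.875
n=1: y=-1.875, sp=2, e=sp−y=3.875; I=2.875, D=e−e_prev=4.875; u=3/2·3.875+3/2·2.875+3/4·4.875=13.78125; next y=3/5·(-1.875)+1/2·13.78125=5.765625
n=2: y=5.765625, sp=2, e=sp−y=-3.765625; I=-0.890625, D=e−e_prev=-7.640625; u=3/2·(-3.765625)+3/2·(-0.890625)+3/4·(-7.640625)≈-12.714844; next y=3/5·5.765625+1/2·(-12.714844)≈-2.898047
n=3: y≈-2.898047, sp=2, e=sp−y≈4.898047; I≈4.007422, D=e−e_prev≈8.663672; u=3/2·4.898047+3/2·4.007422+3/4·8.663672≈19.855957; next y=3/5·(-2.898047)+1/2·19.855957≈8.189150
n=4: y≈8.189150, sp=2, e=sp−y≈-6.189150; I≈-2.181729, D=e−e_prev≈-11.087197; u=3/2·(-6.189150)+3/2·(-2.181729)+3/4·(-11.087197)≈-20.871716; next y=3/5·8.189150+1/2·(-20.871716)≈-5.522368
n=5: y≈-5.522368, sp=2, e=sp−y≈7.522368; I≈5.340639, D=e−e_prev≈13.711518; u=3/2·7.522368+3/2·5.340639+3/4·13.711518≈29.578150; next y=3/5·(-5.522368)+1/2·29.578150≈11.475654
n=6: y≈11.475654, sp=2, e=sp−y≈-9.475654; I≈-4.135015, D=e−e_prev≈-16.998022; u=3/2·(-9.475654)+3/2·(-4.135015)+3/4·(-16.998022)≈-33.164520; next y=3/5·11.475654+1/2·(-33.164520)≈-9.696867
n=7: y≈-9.696867, sp=2, e=sp−y≈11.696867; I≈7.561853, D=e−e_prev≈21.172522; u=3/2·11.696867+3/2·7.561853+3/4·21.172522≈44.767471; next y=3/5·(-9.696867)+1/2·44.767471≈16.565615
n=8: y≈16.565615, sp=2, e=sp−y≈-14.565615; I≈-7.003763, D=e−e_prev≈-26.262483; u=3/2·(-14.565615)+3/2·(-7.003763)+3/4·(-26.262483)≈-52.050929; next y=3/5·16.565615+1/2·(-52.050929)≈-16.086095
n=9: y≈-16.086095, sp=2, e=sp−y≈18.086095; I≈11.082333, D=e−e_prev≈32.651710; u=3/2·18.086095+3/2·11.082333+3/4·32.651710≈68.241424; next y=3/5·(-16.086095)+1/2·68.241424≈24.469055
n=10: y≈24.469055, sp=2, e=sp−y≈-22.469055; I≈-11.386722, D=e−e_prev≈-40.555150; u=3/2·(-22.469055)+3/2·(-11.386722)+3/4·(-40.555150)≈-81.200029; next y=3/5·24.469055+1/2·(-81.200029)≈-25.918581
n=11: y≈-25.918581, sp=2, e=sp−y≈27.918581; I≈16.531859, D=e−e_prev≈50.387637; u=3/2·27.918581+3/2·16.531859+3/4·50.387637≈104.466388; next y=3/5·(-25.918581)+1/2·104.466388≈36.682045
n=12: y≈36.682045, sp=2, e=sp−y≈-34.682045; I≈-18.150186, D=e−e_prev≈-62.600627; u=3/2·(-34.682045)+3/2·(-18.150186)+3/4·(-62.600627)≈-126.198817; next y=3/5·36.682045+1/2·(-126.198817)≈-41.090181

0 -1 -3.750 0.000
1 2 13.781 -1.875
2 2 -12.715 5.766
3 2 19.856 -2.898
4 2 -20.872 8.189
5 2 29.578 -5.522
6 2 -33.165 11.476
7 2 44.767 -9.697
8 2 -52.051 16.566
9 2 68.241 -16.086
10 2 -81.200 24.469
11 2 104.466 -25.919
12 2 -126.199 36.682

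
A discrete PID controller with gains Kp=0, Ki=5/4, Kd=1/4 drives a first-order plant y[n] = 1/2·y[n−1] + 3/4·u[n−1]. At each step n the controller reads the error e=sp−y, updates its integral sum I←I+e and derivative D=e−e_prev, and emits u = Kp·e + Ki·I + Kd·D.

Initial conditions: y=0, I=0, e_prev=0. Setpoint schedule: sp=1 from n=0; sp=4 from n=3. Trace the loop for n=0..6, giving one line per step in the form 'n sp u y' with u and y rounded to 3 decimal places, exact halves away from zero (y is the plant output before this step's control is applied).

0 1 1.500 0.000
1 1 0.813 1.125
2 1 0.867 1.172
3 4 5.067 1.236
4 4 3.015 4.419
5 4 3.209 4.470
6 4 2.377 4.642

(exact arithmetic carried between steps; '≈' marks a value shown rounded to 6 d.p. or computed from one; I and e_prev carry over from the previous line; the table rounds u and y to 3 d.p., halves away from zero)
n=0: y=0, sp=1, e=sp−y=1; I=1, D=e−e_prev=1; u=0·1+5/4·1+1/4·1=1.5; next y=1/2·0+3/4·1.5=1.125
n=1: y=1.125, sp=1, e=sp−y=-0.125; I=0.875, D=e−e_prev=-1.125; u=0·(-0.125)+5/4·0.875+1/4·(-1.125)=0.8125; next y=1/2·1.125+3/4·0.8125=1.171875
n=2: y=1.171875, sp=1, e=sp−y=-0.171875; I=0.703125, D=e−e_prev=-0.046875; u=0·(-0.171875)+5/4·0.703125+1/4·(-0.046875)≈0.867188; next y=1/2·1.171875+3/4·0.867188≈1.236328
n=3: y≈1.236328, sp=4, e=sp−y≈2.763672; I≈3.466797, D=e−e_prev≈2.935547; u=0·2.763672+5/4·3.466797+1/4·2.935547≈5.067383; next y=1/2·1.236328+3/4·5.067383≈4.418701
n=4: y≈4.418701, sp=4, e=sp−y≈-0.418701; I≈3.048096, D=e−e_prev≈-3.182373; u=0·(-0.418701)+5/4·3.048096+1/4·(-3.182373)≈3.014526; next y=1/2·4.418701+3/4·3.014526≈4.470245
n=5: y≈4.470245, sp=4, e=sp−y≈-0.470245; I≈2.577850, D=e−e_prev≈-0.051544; u=0·(-0.470245)+5/4·2.577850+1/4·(-0.051544)≈3.209427; next y=1/2·4.470245+3/4·3.209427≈4.642193
n=6: y≈4.642193, sp=4, e=sp−y≈-0.642193; I≈1.935658, D=e−e_prev≈-0.171947; u=0·(-0.642193)+5/4·1.935658+1/4·(-0.171947)≈2.376585; next y=1/2·4.642193+3/4·2.376585≈4.103535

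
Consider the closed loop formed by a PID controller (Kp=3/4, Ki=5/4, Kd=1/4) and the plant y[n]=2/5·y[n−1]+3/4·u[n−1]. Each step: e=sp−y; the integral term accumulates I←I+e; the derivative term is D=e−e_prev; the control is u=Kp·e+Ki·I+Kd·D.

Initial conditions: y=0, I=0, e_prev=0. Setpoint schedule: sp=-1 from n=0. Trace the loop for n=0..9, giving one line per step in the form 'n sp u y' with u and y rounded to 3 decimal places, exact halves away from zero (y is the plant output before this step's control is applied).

0 -1 -2.250 0.000
1 -1 0.547 -1.688
2 -1 -2.217 -0.265
3 -1 0.603 -1.768
4 -1 -2.217 -0.255
5 -1 0.627 -1.765
6 -1 -2.235 -0.236
7 -1 0.646 -1.771
8 -1 -2.255 -0.224
9 -1 0.664 -1.781

(exact arithmetic carried between steps; '≈' marks a value shown rounded to 6 d.p. or computed from one; I and e_prev carry over from the previous line; the table rounds u and y to 3 d.p., halves away from zero)
n=0: y=0, sp=-1, e=sp−y=-1; I=-1, D=e−e_prev=-1; u=3/4·(-1)+5/4·(-1)+1/4·(-1)=-2.25; next y=2/5·0+3/4·(-2.25)=-1.6875
n=1: y=-1.6875, sp=-1, e=sp−y=0.6875; I=-0.3125, D=e−e_prev=1.6875; u=3/4·0.6875+5/4·(-0.3125)+1/4·1.6875=0.546875; next y=2/5·(-1.6875)+3/4·0.546875≈-0.264844
n=2: y≈-0.264844, sp=-1, e=sp−y≈-0.735156; I≈-1.047656, D=e−e_prev≈-1.422656; u=3/4·(-0.735156)+5/4·(-1.047656)+1/4·(-1.422656)≈-2.216602; next y=2/5·(-0.264844)+3/4·(-2.216602)≈-1.768389
n=3: y≈-1.768389, sp=-1, e=sp−y≈0.768389; I≈-0.279268, D=e−e_prev≈1.503545; u=3/4·0.768389+5/4·(-0.279268)+1/4·1.503545≈0.603093; next y=2/5·(-1.768389)+3/4·0.603093≈-0.255036
n=4: y≈-0.255036, sp=-1, e=sp−y≈-0.744964; I≈-1.024232, D=e−e_prev≈-1.513353; u=3/4·(-0.744964)+5/4·(-1.024232)+1/4·(-1.513353)≈-2.217352; next y=2/5·(-0.255036)+3/4·(-2.217352)≈-1.765028
n=5: y≈-1.765028, sp=-1, e=sp−y≈0.765028; I≈-0.259204, D=e−e_prev≈1.509992; u=3/4·0.765028+5/4·(-0.259204)+1/4·1.509992≈0.627264; next y=2/5·(-1.765028)+3/4·0.627264≈-0.235563
n=6: y≈-0.235563, sp=-1, e=sp−y≈-0.764437; I≈-1.023641, D=e−e_prev≈-1.529465; u=3/4·(-0.764437)+5/4·(-1.023641)+1/4·(-1.529465)≈-2.235245; next y=2/5·(-0.235563)+3/4·(-2.235245)≈-1.770659
n=7: y≈-1.770659, sp=-1, e=sp−y≈0.770659; I≈-0.252982, D=e−e_prev≈1.535096; u=3/4·0.770659+5/4·(-0.252982)+1/4·1.535096≈0.645541; next y=2/5·(-1.770659)+3/4·0.645541≈-0.224108
n=8: y≈-0.224108, sp=-1, e=sp−y≈-0.775892; I≈-1.028874, D=e−e_prev≈-1.546551; u=3/4·(-0.775892)+5/4·(-1.028874)+1/4·(-1.546551)≈-2.254649; next y=2/5·(-0.224108)+3/4·(-2.254649)≈-1.780630
n=9: y≈-1.780630, sp=-1, e=sp−y≈0.780630; I≈-0.248244, D=e−e_prev≈1.556522; u=3/4·0.780630+5/4·(-0.248244)+1/4·1.556522≈0.664298; next y=2/5·(-1.780630)+3/4·0.664298≈-0.214028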